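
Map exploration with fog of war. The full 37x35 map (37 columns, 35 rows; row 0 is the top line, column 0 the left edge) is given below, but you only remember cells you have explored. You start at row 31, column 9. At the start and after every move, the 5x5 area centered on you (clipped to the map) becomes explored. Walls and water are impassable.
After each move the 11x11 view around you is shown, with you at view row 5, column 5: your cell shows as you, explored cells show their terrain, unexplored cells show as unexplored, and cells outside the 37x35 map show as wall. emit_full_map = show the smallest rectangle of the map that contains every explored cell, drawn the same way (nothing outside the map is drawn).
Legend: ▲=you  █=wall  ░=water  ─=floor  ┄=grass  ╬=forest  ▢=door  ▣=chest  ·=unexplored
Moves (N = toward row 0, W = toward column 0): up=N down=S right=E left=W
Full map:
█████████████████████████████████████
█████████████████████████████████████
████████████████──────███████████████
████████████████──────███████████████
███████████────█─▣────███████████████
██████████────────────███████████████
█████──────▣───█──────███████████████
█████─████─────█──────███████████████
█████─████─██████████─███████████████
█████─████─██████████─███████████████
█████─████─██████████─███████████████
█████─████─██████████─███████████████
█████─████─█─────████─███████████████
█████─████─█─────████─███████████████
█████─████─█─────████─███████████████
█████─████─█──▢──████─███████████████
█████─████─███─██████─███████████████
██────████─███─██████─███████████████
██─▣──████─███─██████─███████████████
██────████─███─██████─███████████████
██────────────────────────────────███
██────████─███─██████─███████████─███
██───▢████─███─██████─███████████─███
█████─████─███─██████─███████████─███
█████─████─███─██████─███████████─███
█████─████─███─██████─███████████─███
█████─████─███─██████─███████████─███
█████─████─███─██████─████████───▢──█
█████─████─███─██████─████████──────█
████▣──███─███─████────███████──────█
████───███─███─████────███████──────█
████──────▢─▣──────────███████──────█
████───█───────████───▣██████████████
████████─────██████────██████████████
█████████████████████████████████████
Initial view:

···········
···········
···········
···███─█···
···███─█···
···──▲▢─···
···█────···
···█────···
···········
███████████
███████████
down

···········
···········
···███─█···
···███─█···
···───▢─···
···█─▲──···
···█────···
···█████···
███████████
███████████
███████████

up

···········
···········
···········
···███─█···
···███─█···
···──▲▢─···
···█────···
···█────···
···█████···
███████████
███████████

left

···········
···········
···········
···─███─█··
···─███─█··
···──▲─▢─··
···─█────··
···██────··
····█████··
███████████
███████████

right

···········
···········
···········
··─███─█···
··─███─█···
··───▲▢─···
··─█────···
··██────···
···█████···
███████████
███████████

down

···········
···········
··─███─█···
··─███─█···
··────▢─···
··─█─▲──···
··██────···
···█████···
███████████
███████████
███████████

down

···········
··─███─█···
··─███─█···
··────▢─···
··─█────···
··██─▲──···
···█████···
███████████
███████████
███████████
███████████

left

···········
···─███─█··
···─███─█··
···────▢─··
···─█────··
···██▲───··
···██████··
███████████
███████████
███████████
███████████

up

···········
···········
···─███─█··
···─███─█··
···────▢─··
···─█▲───··
···██────··
···██████··
███████████
███████████
███████████

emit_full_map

─███─█
─███─█
────▢─
─█▲───
██────
██████

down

···········
···─███─█··
···─███─█··
···────▢─··
···─█────··
···██▲───··
···██████··
███████████
███████████
███████████
███████████

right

···········
··─███─█···
··─███─█···
··────▢─···
··─█────···
··██─▲──···
··██████···
███████████
███████████
███████████
███████████


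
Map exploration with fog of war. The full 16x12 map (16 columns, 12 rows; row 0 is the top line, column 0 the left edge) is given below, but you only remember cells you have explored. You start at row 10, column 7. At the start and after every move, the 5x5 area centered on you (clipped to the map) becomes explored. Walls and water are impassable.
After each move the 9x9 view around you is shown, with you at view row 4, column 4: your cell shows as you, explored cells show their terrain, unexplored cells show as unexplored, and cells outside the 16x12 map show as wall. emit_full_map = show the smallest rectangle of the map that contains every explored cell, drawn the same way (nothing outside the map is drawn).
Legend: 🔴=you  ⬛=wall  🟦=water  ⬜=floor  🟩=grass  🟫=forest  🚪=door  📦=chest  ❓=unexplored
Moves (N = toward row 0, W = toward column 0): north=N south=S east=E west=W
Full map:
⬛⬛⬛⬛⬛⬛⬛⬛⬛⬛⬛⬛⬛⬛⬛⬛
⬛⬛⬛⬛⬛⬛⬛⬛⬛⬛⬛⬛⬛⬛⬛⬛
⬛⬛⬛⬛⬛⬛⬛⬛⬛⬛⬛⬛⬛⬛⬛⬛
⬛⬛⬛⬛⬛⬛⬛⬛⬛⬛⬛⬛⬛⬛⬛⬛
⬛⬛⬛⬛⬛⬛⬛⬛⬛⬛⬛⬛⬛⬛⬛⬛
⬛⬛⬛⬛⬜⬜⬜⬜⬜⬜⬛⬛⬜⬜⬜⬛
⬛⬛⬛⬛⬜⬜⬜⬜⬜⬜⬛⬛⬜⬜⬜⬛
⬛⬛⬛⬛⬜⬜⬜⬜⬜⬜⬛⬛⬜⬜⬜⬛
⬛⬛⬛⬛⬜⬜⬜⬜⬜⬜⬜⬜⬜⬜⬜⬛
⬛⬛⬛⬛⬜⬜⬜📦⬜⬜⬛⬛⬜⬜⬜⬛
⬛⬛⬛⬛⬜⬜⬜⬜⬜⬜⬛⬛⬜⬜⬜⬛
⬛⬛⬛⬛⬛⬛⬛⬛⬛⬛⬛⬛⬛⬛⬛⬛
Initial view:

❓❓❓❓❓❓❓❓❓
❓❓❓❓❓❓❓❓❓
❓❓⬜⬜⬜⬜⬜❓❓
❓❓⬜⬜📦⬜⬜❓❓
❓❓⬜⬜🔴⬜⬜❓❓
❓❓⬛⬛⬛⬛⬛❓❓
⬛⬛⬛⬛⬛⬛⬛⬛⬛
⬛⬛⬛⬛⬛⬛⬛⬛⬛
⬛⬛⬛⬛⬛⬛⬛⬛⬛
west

❓❓❓❓❓❓❓❓❓
❓❓❓❓❓❓❓❓❓
❓❓⬜⬜⬜⬜⬜⬜❓
❓❓⬜⬜⬜📦⬜⬜❓
❓❓⬜⬜🔴⬜⬜⬜❓
❓❓⬛⬛⬛⬛⬛⬛❓
⬛⬛⬛⬛⬛⬛⬛⬛⬛
⬛⬛⬛⬛⬛⬛⬛⬛⬛
⬛⬛⬛⬛⬛⬛⬛⬛⬛

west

❓❓❓❓❓❓❓❓❓
❓❓❓❓❓❓❓❓❓
❓❓⬛⬜⬜⬜⬜⬜⬜
❓❓⬛⬜⬜⬜📦⬜⬜
❓❓⬛⬜🔴⬜⬜⬜⬜
❓❓⬛⬛⬛⬛⬛⬛⬛
⬛⬛⬛⬛⬛⬛⬛⬛⬛
⬛⬛⬛⬛⬛⬛⬛⬛⬛
⬛⬛⬛⬛⬛⬛⬛⬛⬛

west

❓❓❓❓❓❓❓❓❓
❓❓❓❓❓❓❓❓❓
❓❓⬛⬛⬜⬜⬜⬜⬜
❓❓⬛⬛⬜⬜⬜📦⬜
❓❓⬛⬛🔴⬜⬜⬜⬜
❓❓⬛⬛⬛⬛⬛⬛⬛
⬛⬛⬛⬛⬛⬛⬛⬛⬛
⬛⬛⬛⬛⬛⬛⬛⬛⬛
⬛⬛⬛⬛⬛⬛⬛⬛⬛

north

❓❓❓❓❓❓❓❓❓
❓❓❓❓❓❓❓❓❓
❓❓⬛⬛⬜⬜⬜❓❓
❓❓⬛⬛⬜⬜⬜⬜⬜
❓❓⬛⬛🔴⬜⬜📦⬜
❓❓⬛⬛⬜⬜⬜⬜⬜
❓❓⬛⬛⬛⬛⬛⬛⬛
⬛⬛⬛⬛⬛⬛⬛⬛⬛
⬛⬛⬛⬛⬛⬛⬛⬛⬛

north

❓❓❓❓❓❓❓❓❓
❓❓❓❓❓❓❓❓❓
❓❓⬛⬛⬜⬜⬜❓❓
❓❓⬛⬛⬜⬜⬜❓❓
❓❓⬛⬛🔴⬜⬜⬜⬜
❓❓⬛⬛⬜⬜⬜📦⬜
❓❓⬛⬛⬜⬜⬜⬜⬜
❓❓⬛⬛⬛⬛⬛⬛⬛
⬛⬛⬛⬛⬛⬛⬛⬛⬛

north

❓❓❓❓❓❓❓❓❓
❓❓❓❓❓❓❓❓❓
❓❓⬛⬛⬜⬜⬜❓❓
❓❓⬛⬛⬜⬜⬜❓❓
❓❓⬛⬛🔴⬜⬜❓❓
❓❓⬛⬛⬜⬜⬜⬜⬜
❓❓⬛⬛⬜⬜⬜📦⬜
❓❓⬛⬛⬜⬜⬜⬜⬜
❓❓⬛⬛⬛⬛⬛⬛⬛

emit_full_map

⬛⬛⬜⬜⬜❓❓❓
⬛⬛⬜⬜⬜❓❓❓
⬛⬛🔴⬜⬜❓❓❓
⬛⬛⬜⬜⬜⬜⬜⬜
⬛⬛⬜⬜⬜📦⬜⬜
⬛⬛⬜⬜⬜⬜⬜⬜
⬛⬛⬛⬛⬛⬛⬛⬛

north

❓❓❓❓❓❓❓❓❓
❓❓❓❓❓❓❓❓❓
❓❓⬛⬛⬛⬛⬛❓❓
❓❓⬛⬛⬜⬜⬜❓❓
❓❓⬛⬛🔴⬜⬜❓❓
❓❓⬛⬛⬜⬜⬜❓❓
❓❓⬛⬛⬜⬜⬜⬜⬜
❓❓⬛⬛⬜⬜⬜📦⬜
❓❓⬛⬛⬜⬜⬜⬜⬜

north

❓❓❓❓❓❓❓❓❓
❓❓❓❓❓❓❓❓❓
❓❓⬛⬛⬛⬛⬛❓❓
❓❓⬛⬛⬛⬛⬛❓❓
❓❓⬛⬛🔴⬜⬜❓❓
❓❓⬛⬛⬜⬜⬜❓❓
❓❓⬛⬛⬜⬜⬜❓❓
❓❓⬛⬛⬜⬜⬜⬜⬜
❓❓⬛⬛⬜⬜⬜📦⬜

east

❓❓❓❓❓❓❓❓❓
❓❓❓❓❓❓❓❓❓
❓⬛⬛⬛⬛⬛⬛❓❓
❓⬛⬛⬛⬛⬛⬛❓❓
❓⬛⬛⬜🔴⬜⬜❓❓
❓⬛⬛⬜⬜⬜⬜❓❓
❓⬛⬛⬜⬜⬜⬜❓❓
❓⬛⬛⬜⬜⬜⬜⬜⬜
❓⬛⬛⬜⬜⬜📦⬜⬜

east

❓❓❓❓❓❓❓❓❓
❓❓❓❓❓❓❓❓❓
⬛⬛⬛⬛⬛⬛⬛❓❓
⬛⬛⬛⬛⬛⬛⬛❓❓
⬛⬛⬜⬜🔴⬜⬜❓❓
⬛⬛⬜⬜⬜⬜⬜❓❓
⬛⬛⬜⬜⬜⬜⬜❓❓
⬛⬛⬜⬜⬜⬜⬜⬜❓
⬛⬛⬜⬜⬜📦⬜⬜❓

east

❓❓❓❓❓❓❓❓❓
❓❓❓❓❓❓❓❓❓
⬛⬛⬛⬛⬛⬛⬛❓❓
⬛⬛⬛⬛⬛⬛⬛❓❓
⬛⬜⬜⬜🔴⬜⬜❓❓
⬛⬜⬜⬜⬜⬜⬜❓❓
⬛⬜⬜⬜⬜⬜⬜❓❓
⬛⬜⬜⬜⬜⬜⬜❓❓
⬛⬜⬜⬜📦⬜⬜❓❓

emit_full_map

⬛⬛⬛⬛⬛⬛⬛⬛
⬛⬛⬛⬛⬛⬛⬛⬛
⬛⬛⬜⬜⬜🔴⬜⬜
⬛⬛⬜⬜⬜⬜⬜⬜
⬛⬛⬜⬜⬜⬜⬜⬜
⬛⬛⬜⬜⬜⬜⬜⬜
⬛⬛⬜⬜⬜📦⬜⬜
⬛⬛⬜⬜⬜⬜⬜⬜
⬛⬛⬛⬛⬛⬛⬛⬛


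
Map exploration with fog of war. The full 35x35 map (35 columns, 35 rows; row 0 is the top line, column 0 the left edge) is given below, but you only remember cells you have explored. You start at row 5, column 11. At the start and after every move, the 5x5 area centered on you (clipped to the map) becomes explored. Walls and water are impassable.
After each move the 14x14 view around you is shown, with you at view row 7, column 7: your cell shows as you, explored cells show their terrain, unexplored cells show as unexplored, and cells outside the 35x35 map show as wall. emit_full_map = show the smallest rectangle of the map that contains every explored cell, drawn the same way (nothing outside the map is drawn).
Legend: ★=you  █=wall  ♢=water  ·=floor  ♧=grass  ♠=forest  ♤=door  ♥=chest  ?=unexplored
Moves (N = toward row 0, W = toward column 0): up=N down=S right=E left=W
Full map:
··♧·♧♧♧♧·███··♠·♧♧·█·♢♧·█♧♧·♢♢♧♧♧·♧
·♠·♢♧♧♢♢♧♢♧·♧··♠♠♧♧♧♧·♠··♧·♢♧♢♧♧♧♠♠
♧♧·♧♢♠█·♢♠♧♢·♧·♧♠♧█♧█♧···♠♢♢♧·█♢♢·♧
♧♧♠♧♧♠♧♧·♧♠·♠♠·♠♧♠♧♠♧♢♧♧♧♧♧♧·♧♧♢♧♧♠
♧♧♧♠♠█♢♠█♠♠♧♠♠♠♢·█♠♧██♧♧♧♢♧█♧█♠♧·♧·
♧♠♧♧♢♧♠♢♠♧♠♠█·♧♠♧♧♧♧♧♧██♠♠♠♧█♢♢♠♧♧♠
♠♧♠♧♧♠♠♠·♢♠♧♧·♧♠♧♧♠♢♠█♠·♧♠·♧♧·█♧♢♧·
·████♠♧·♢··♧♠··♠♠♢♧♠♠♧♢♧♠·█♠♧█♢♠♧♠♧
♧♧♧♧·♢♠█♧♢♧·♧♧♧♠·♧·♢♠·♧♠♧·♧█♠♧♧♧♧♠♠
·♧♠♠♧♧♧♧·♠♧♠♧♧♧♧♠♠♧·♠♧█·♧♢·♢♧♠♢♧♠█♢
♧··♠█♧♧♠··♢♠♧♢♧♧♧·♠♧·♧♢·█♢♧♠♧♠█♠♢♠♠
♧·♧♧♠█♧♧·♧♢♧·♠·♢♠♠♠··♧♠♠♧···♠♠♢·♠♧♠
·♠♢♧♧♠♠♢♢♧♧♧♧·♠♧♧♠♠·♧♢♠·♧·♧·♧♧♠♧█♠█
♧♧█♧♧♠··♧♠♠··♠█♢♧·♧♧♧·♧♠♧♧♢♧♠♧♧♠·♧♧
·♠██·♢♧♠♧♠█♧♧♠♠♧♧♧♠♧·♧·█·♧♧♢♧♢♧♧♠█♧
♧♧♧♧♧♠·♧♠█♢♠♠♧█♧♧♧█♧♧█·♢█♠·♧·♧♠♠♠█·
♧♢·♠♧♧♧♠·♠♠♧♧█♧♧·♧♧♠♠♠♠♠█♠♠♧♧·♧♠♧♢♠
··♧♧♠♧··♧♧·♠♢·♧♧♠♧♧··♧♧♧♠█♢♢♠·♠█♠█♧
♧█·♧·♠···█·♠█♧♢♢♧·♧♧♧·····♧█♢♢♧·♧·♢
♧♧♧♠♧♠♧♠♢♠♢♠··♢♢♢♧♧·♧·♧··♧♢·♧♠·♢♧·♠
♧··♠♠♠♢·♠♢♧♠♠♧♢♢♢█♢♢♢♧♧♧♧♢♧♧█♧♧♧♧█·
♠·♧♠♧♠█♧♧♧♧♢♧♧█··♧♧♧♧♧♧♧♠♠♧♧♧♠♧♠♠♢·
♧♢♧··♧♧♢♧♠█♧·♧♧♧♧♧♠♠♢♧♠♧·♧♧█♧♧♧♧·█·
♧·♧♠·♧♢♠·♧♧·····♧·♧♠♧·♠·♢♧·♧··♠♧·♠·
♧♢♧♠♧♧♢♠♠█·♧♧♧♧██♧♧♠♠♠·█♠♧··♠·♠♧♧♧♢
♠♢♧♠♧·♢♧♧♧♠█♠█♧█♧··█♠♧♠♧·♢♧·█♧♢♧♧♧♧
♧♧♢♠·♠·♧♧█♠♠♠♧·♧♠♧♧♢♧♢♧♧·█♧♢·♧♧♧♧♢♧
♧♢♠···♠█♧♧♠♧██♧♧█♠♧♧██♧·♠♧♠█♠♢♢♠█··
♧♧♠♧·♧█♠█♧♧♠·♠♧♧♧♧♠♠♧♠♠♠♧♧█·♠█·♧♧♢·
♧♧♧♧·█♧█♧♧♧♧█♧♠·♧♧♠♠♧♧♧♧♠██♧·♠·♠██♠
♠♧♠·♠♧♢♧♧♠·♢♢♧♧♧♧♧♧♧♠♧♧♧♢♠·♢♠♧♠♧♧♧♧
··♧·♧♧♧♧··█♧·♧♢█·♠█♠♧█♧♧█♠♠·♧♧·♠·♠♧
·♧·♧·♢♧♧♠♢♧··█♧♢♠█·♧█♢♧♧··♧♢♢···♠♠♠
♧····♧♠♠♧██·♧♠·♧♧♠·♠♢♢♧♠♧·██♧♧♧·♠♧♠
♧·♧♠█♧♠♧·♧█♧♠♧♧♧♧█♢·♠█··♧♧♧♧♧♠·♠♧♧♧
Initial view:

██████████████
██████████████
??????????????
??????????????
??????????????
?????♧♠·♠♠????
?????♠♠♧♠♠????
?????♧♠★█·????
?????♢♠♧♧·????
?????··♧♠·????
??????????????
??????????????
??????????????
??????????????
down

██████████████
??????????????
??????????????
??????????????
?????♧♠·♠♠????
?????♠♠♧♠♠????
?????♧♠♠█·????
?????♢♠★♧·????
?????··♧♠·????
?????♢♧·♧♧????
??????????????
??????????????
??????????????
??????????????

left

██████████████
??????????????
??????????????
??????????????
??????♧♠·♠♠???
?????█♠♠♧♠♠???
?????♠♧♠♠█·???
?????·♢★♧♧·???
?????♢··♧♠·???
?????♧♢♧·♧♧???
??????????????
??????????????
??????????????
??????????????

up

██████████████
██████████████
??????????????
??????????????
??????????????
?????·♧♠·♠♠???
?????█♠♠♧♠♠???
?????♠♧★♠█·???
?????·♢♠♧♧·???
?????♢··♧♠·???
?????♧♢♧·♧♧???
??????????????
??????????????
??????????????

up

██████████████
██████████████
██████████████
??????????????
??????????????
?????♢♠♧♢·????
?????·♧♠·♠♠???
?????█♠★♧♠♠???
?????♠♧♠♠█·???
?????·♢♠♧♧·???
?????♢··♧♠·???
?????♧♢♧·♧♧???
??????????????
??????????????

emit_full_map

♢♠♧♢·?
·♧♠·♠♠
█♠★♧♠♠
♠♧♠♠█·
·♢♠♧♧·
♢··♧♠·
♧♢♧·♧♧

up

██████████████
██████████████
██████████████
██████████████
??????????????
?????♧♢♧·♧????
?????♢♠♧♢·????
?????·♧★·♠♠???
?????█♠♠♧♠♠???
?????♠♧♠♠█·???
?????·♢♠♧♧·???
?????♢··♧♠·???
?????♧♢♧·♧♧???
??????????????

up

██████████████
██████████████
██████████████
██████████████
██████████████
?????·███·????
?????♧♢♧·♧????
?????♢♠★♢·????
?????·♧♠·♠♠???
?????█♠♠♧♠♠???
?????♠♧♠♠█·???
?????·♢♠♧♧·???
?????♢··♧♠·???
?????♧♢♧·♧♧???

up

██████████████
██████████████
██████████████
██████████████
██████████████
██████████████
?????·███·????
?????♧♢★·♧????
?????♢♠♧♢·????
?????·♧♠·♠♠???
?????█♠♠♧♠♠???
?????♠♧♠♠█·???
?????·♢♠♧♧·???
?????♢··♧♠·???

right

██████████████
██████████████
██████████████
██████████████
██████████████
██████████████
????·███··????
????♧♢♧★♧·????
????♢♠♧♢·♧????
????·♧♠·♠♠????
????█♠♠♧♠♠????
????♠♧♠♠█·????
????·♢♠♧♧·????
????♢··♧♠·????

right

██████████████
██████████████
██████████████
██████████████
██████████████
██████████████
???·███··♠????
???♧♢♧·★··????
???♢♠♧♢·♧·????
???·♧♠·♠♠·????
???█♠♠♧♠♠?????
???♠♧♠♠█·?????
???·♢♠♧♧·?????
???♢··♧♠·?????

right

██████████████
██████████████
██████████████
██████████████
██████████████
██████████████
??·███··♠·????
??♧♢♧·♧★·♠????
??♢♠♧♢·♧·♧????
??·♧♠·♠♠·♠????
??█♠♠♧♠♠??????
??♠♧♠♠█·??????
??·♢♠♧♧·??????
??♢··♧♠·??????

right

██████████████
██████████████
██████████████
██████████████
██████████████
██████████████
?·███··♠·♧????
?♧♢♧·♧·★♠♠????
?♢♠♧♢·♧·♧♠????
?·♧♠·♠♠·♠♧????
?█♠♠♧♠♠???????
?♠♧♠♠█·???????
?·♢♠♧♧·???????
?♢··♧♠·???????

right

██████████████
██████████████
██████████████
██████████████
██████████████
██████████████
·███··♠·♧♧????
♧♢♧·♧··★♠♧????
♢♠♧♢·♧·♧♠♧????
·♧♠·♠♠·♠♧♠????
█♠♠♧♠♠????????
♠♧♠♠█·????????
·♢♠♧♧·????????
♢··♧♠·????????

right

██████████████
██████████████
██████████████
██████████████
██████████████
██████████████
███··♠·♧♧·????
♢♧·♧··♠★♧♧????
♠♧♢·♧·♧♠♧█????
♧♠·♠♠·♠♧♠♧????
♠♠♧♠♠?????????
♧♠♠█·?????????
♢♠♧♧·?????????
··♧♠·?????????

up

██████████████
██████████████
██████████████
██████████████
██████████████
██████████████
██████████████
███··♠·★♧·????
♢♧·♧··♠♠♧♧????
♠♧♢·♧·♧♠♧█????
♧♠·♠♠·♠♧♠♧????
♠♠♧♠♠?????????
♧♠♠█·?????????
♢♠♧♧·?????????

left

██████████████
██████████████
██████████████
██████████████
██████████████
██████████████
██████████████
·███··♠★♧♧·???
♧♢♧·♧··♠♠♧♧???
♢♠♧♢·♧·♧♠♧█???
·♧♠·♠♠·♠♧♠♧???
█♠♠♧♠♠????????
♠♧♠♠█·????????
·♢♠♧♧·????????

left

██████████████
██████████████
██████████████
██████████████
██████████████
██████████████
██████████████
?·███··★·♧♧·??
?♧♢♧·♧··♠♠♧♧??
?♢♠♧♢·♧·♧♠♧█??
?·♧♠·♠♠·♠♧♠♧??
?█♠♠♧♠♠???????
?♠♧♠♠█·???????
?·♢♠♧♧·???????

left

██████████████
██████████████
██████████████
██████████████
██████████████
██████████████
██████████████
??·███·★♠·♧♧·?
??♧♢♧·♧··♠♠♧♧?
??♢♠♧♢·♧·♧♠♧█?
??·♧♠·♠♠·♠♧♠♧?
??█♠♠♧♠♠??????
??♠♧♠♠█·??????
??·♢♠♧♧·??????

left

██████████████
██████████████
██████████████
██████████████
██████████████
██████████████
██████████████
???·███★·♠·♧♧·
???♧♢♧·♧··♠♠♧♧
???♢♠♧♢·♧·♧♠♧█
???·♧♠·♠♠·♠♧♠♧
???█♠♠♧♠♠?????
???♠♧♠♠█·?????
???·♢♠♧♧·?????

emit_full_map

·███★·♠·♧♧·
♧♢♧·♧··♠♠♧♧
♢♠♧♢·♧·♧♠♧█
·♧♠·♠♠·♠♧♠♧
█♠♠♧♠♠?????
♠♧♠♠█·?????
·♢♠♧♧·?????
♢··♧♠·?????
♧♢♧·♧♧?????


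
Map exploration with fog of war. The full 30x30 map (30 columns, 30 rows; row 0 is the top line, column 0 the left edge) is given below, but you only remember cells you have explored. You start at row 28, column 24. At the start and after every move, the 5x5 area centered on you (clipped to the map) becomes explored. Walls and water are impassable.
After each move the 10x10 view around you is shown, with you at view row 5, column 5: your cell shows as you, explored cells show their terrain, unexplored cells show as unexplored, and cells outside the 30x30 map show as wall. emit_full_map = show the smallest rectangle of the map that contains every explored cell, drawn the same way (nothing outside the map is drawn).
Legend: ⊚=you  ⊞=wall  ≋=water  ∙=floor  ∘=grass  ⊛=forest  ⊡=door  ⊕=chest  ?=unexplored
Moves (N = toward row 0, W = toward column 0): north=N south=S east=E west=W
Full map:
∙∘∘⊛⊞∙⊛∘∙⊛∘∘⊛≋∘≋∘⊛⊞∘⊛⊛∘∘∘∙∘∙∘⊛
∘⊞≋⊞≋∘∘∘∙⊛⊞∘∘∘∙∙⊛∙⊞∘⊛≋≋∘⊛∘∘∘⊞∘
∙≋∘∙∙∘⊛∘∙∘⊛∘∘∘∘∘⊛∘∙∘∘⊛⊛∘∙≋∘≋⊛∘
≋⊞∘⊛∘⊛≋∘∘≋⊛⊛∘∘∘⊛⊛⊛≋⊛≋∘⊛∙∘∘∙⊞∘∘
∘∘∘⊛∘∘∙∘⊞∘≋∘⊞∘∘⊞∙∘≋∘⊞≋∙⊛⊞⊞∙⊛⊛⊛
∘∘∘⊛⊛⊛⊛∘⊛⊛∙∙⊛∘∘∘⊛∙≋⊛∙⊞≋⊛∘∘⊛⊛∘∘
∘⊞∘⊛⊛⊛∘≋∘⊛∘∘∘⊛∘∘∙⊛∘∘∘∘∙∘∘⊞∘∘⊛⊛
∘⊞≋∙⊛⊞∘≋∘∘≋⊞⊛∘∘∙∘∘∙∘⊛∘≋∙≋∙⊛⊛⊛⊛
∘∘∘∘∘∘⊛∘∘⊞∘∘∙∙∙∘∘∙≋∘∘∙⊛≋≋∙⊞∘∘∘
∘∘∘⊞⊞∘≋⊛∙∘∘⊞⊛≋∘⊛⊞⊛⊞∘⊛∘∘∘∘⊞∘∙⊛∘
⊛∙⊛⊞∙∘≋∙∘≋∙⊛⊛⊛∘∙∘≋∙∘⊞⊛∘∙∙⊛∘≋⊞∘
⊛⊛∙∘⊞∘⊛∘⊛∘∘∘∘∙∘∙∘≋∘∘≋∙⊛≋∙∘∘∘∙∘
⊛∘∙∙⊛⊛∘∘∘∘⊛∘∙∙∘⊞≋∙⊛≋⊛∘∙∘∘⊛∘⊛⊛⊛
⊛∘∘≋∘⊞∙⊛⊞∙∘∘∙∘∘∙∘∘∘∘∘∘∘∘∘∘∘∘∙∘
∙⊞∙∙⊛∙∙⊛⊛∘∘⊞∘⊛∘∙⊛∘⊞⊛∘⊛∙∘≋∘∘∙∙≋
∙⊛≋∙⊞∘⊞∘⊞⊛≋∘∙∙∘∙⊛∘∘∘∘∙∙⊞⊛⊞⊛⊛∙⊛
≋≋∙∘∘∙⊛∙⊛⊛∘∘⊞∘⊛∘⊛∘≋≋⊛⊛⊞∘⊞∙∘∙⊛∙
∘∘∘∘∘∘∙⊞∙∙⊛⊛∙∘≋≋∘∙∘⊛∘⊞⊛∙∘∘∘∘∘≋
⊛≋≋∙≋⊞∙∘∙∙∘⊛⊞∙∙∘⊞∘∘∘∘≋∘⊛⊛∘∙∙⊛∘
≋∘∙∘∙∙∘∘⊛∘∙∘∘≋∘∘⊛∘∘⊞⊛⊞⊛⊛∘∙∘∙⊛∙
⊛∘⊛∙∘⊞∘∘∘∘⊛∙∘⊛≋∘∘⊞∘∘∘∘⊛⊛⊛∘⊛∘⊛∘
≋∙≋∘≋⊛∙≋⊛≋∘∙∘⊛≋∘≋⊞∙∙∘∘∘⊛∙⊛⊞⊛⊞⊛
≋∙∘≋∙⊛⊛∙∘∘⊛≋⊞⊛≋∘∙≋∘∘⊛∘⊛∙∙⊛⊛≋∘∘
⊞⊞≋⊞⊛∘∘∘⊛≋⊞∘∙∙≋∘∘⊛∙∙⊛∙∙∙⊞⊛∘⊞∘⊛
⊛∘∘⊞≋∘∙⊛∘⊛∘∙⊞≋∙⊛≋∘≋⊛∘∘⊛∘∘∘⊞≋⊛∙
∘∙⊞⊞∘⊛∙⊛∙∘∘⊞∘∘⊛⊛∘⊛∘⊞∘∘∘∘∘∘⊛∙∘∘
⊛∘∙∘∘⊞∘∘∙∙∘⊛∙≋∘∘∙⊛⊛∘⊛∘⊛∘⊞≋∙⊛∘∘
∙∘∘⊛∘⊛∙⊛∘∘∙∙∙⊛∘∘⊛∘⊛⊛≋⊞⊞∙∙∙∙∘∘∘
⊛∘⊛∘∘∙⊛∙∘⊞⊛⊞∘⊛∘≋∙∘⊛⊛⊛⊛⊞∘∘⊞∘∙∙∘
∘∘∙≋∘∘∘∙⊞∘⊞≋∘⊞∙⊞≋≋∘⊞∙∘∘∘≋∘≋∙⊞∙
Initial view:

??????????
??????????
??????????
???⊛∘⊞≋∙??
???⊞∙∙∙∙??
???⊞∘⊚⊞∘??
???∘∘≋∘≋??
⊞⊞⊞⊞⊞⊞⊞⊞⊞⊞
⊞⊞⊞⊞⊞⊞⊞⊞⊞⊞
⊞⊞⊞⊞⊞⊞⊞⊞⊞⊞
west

??????????
??????????
??????????
???∘⊛∘⊞≋∙?
???⊞⊞∙∙∙∙?
???⊛⊞⊚∘⊞∘?
???∘∘∘≋∘≋?
⊞⊞⊞⊞⊞⊞⊞⊞⊞⊞
⊞⊞⊞⊞⊞⊞⊞⊞⊞⊞
⊞⊞⊞⊞⊞⊞⊞⊞⊞⊞

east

??????????
??????????
??????????
??∘⊛∘⊞≋∙??
??⊞⊞∙∙∙∙??
??⊛⊞∘⊚⊞∘??
??∘∘∘≋∘≋??
⊞⊞⊞⊞⊞⊞⊞⊞⊞⊞
⊞⊞⊞⊞⊞⊞⊞⊞⊞⊞
⊞⊞⊞⊞⊞⊞⊞⊞⊞⊞

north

??????????
??????????
??????????
???∘∘∘∘⊛??
??∘⊛∘⊞≋∙??
??⊞⊞∙⊚∙∙??
??⊛⊞∘∘⊞∘??
??∘∘∘≋∘≋??
⊞⊞⊞⊞⊞⊞⊞⊞⊞⊞
⊞⊞⊞⊞⊞⊞⊞⊞⊞⊞

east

??????????
??????????
??????????
??∘∘∘∘⊛∙??
?∘⊛∘⊞≋∙⊛??
?⊞⊞∙∙⊚∙∘??
?⊛⊞∘∘⊞∘∙??
?∘∘∘≋∘≋∙??
⊞⊞⊞⊞⊞⊞⊞⊞⊞⊞
⊞⊞⊞⊞⊞⊞⊞⊞⊞⊞

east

?????????⊞
?????????⊞
?????????⊞
?∘∘∘∘⊛∙∘?⊞
∘⊛∘⊞≋∙⊛∘?⊞
⊞⊞∙∙∙⊚∘∘?⊞
⊛⊞∘∘⊞∘∙∙?⊞
∘∘∘≋∘≋∙⊞?⊞
⊞⊞⊞⊞⊞⊞⊞⊞⊞⊞
⊞⊞⊞⊞⊞⊞⊞⊞⊞⊞

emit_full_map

?∘∘∘∘⊛∙∘
∘⊛∘⊞≋∙⊛∘
⊞⊞∙∙∙⊚∘∘
⊛⊞∘∘⊞∘∙∙
∘∘∘≋∘≋∙⊞

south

?????????⊞
?????????⊞
?∘∘∘∘⊛∙∘?⊞
∘⊛∘⊞≋∙⊛∘?⊞
⊞⊞∙∙∙∙∘∘?⊞
⊛⊞∘∘⊞⊚∙∙?⊞
∘∘∘≋∘≋∙⊞?⊞
⊞⊞⊞⊞⊞⊞⊞⊞⊞⊞
⊞⊞⊞⊞⊞⊞⊞⊞⊞⊞
⊞⊞⊞⊞⊞⊞⊞⊞⊞⊞

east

????????⊞⊞
????????⊞⊞
∘∘∘∘⊛∙∘?⊞⊞
⊛∘⊞≋∙⊛∘∘⊞⊞
⊞∙∙∙∙∘∘∘⊞⊞
⊞∘∘⊞∘⊚∙∘⊞⊞
∘∘≋∘≋∙⊞∙⊞⊞
⊞⊞⊞⊞⊞⊞⊞⊞⊞⊞
⊞⊞⊞⊞⊞⊞⊞⊞⊞⊞
⊞⊞⊞⊞⊞⊞⊞⊞⊞⊞

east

???????⊞⊞⊞
???????⊞⊞⊞
∘∘∘⊛∙∘?⊞⊞⊞
∘⊞≋∙⊛∘∘⊞⊞⊞
∙∙∙∙∘∘∘⊞⊞⊞
∘∘⊞∘∙⊚∘⊞⊞⊞
∘≋∘≋∙⊞∙⊞⊞⊞
⊞⊞⊞⊞⊞⊞⊞⊞⊞⊞
⊞⊞⊞⊞⊞⊞⊞⊞⊞⊞
⊞⊞⊞⊞⊞⊞⊞⊞⊞⊞

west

????????⊞⊞
????????⊞⊞
∘∘∘∘⊛∙∘?⊞⊞
⊛∘⊞≋∙⊛∘∘⊞⊞
⊞∙∙∙∙∘∘∘⊞⊞
⊞∘∘⊞∘⊚∙∘⊞⊞
∘∘≋∘≋∙⊞∙⊞⊞
⊞⊞⊞⊞⊞⊞⊞⊞⊞⊞
⊞⊞⊞⊞⊞⊞⊞⊞⊞⊞
⊞⊞⊞⊞⊞⊞⊞⊞⊞⊞

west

?????????⊞
?????????⊞
?∘∘∘∘⊛∙∘?⊞
∘⊛∘⊞≋∙⊛∘∘⊞
⊞⊞∙∙∙∙∘∘∘⊞
⊛⊞∘∘⊞⊚∙∙∘⊞
∘∘∘≋∘≋∙⊞∙⊞
⊞⊞⊞⊞⊞⊞⊞⊞⊞⊞
⊞⊞⊞⊞⊞⊞⊞⊞⊞⊞
⊞⊞⊞⊞⊞⊞⊞⊞⊞⊞

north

?????????⊞
?????????⊞
?????????⊞
?∘∘∘∘⊛∙∘?⊞
∘⊛∘⊞≋∙⊛∘∘⊞
⊞⊞∙∙∙⊚∘∘∘⊞
⊛⊞∘∘⊞∘∙∙∘⊞
∘∘∘≋∘≋∙⊞∙⊞
⊞⊞⊞⊞⊞⊞⊞⊞⊞⊞
⊞⊞⊞⊞⊞⊞⊞⊞⊞⊞

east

????????⊞⊞
????????⊞⊞
????????⊞⊞
∘∘∘∘⊛∙∘∘⊞⊞
⊛∘⊞≋∙⊛∘∘⊞⊞
⊞∙∙∙∙⊚∘∘⊞⊞
⊞∘∘⊞∘∙∙∘⊞⊞
∘∘≋∘≋∙⊞∙⊞⊞
⊞⊞⊞⊞⊞⊞⊞⊞⊞⊞
⊞⊞⊞⊞⊞⊞⊞⊞⊞⊞

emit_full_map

?∘∘∘∘⊛∙∘∘
∘⊛∘⊞≋∙⊛∘∘
⊞⊞∙∙∙∙⊚∘∘
⊛⊞∘∘⊞∘∙∙∘
∘∘∘≋∘≋∙⊞∙

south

????????⊞⊞
????????⊞⊞
∘∘∘∘⊛∙∘∘⊞⊞
⊛∘⊞≋∙⊛∘∘⊞⊞
⊞∙∙∙∙∘∘∘⊞⊞
⊞∘∘⊞∘⊚∙∘⊞⊞
∘∘≋∘≋∙⊞∙⊞⊞
⊞⊞⊞⊞⊞⊞⊞⊞⊞⊞
⊞⊞⊞⊞⊞⊞⊞⊞⊞⊞
⊞⊞⊞⊞⊞⊞⊞⊞⊞⊞

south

????????⊞⊞
∘∘∘∘⊛∙∘∘⊞⊞
⊛∘⊞≋∙⊛∘∘⊞⊞
⊞∙∙∙∙∘∘∘⊞⊞
⊞∘∘⊞∘∙∙∘⊞⊞
∘∘≋∘≋⊚⊞∙⊞⊞
⊞⊞⊞⊞⊞⊞⊞⊞⊞⊞
⊞⊞⊞⊞⊞⊞⊞⊞⊞⊞
⊞⊞⊞⊞⊞⊞⊞⊞⊞⊞
⊞⊞⊞⊞⊞⊞⊞⊞⊞⊞

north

????????⊞⊞
????????⊞⊞
∘∘∘∘⊛∙∘∘⊞⊞
⊛∘⊞≋∙⊛∘∘⊞⊞
⊞∙∙∙∙∘∘∘⊞⊞
⊞∘∘⊞∘⊚∙∘⊞⊞
∘∘≋∘≋∙⊞∙⊞⊞
⊞⊞⊞⊞⊞⊞⊞⊞⊞⊞
⊞⊞⊞⊞⊞⊞⊞⊞⊞⊞
⊞⊞⊞⊞⊞⊞⊞⊞⊞⊞

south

????????⊞⊞
∘∘∘∘⊛∙∘∘⊞⊞
⊛∘⊞≋∙⊛∘∘⊞⊞
⊞∙∙∙∙∘∘∘⊞⊞
⊞∘∘⊞∘∙∙∘⊞⊞
∘∘≋∘≋⊚⊞∙⊞⊞
⊞⊞⊞⊞⊞⊞⊞⊞⊞⊞
⊞⊞⊞⊞⊞⊞⊞⊞⊞⊞
⊞⊞⊞⊞⊞⊞⊞⊞⊞⊞
⊞⊞⊞⊞⊞⊞⊞⊞⊞⊞


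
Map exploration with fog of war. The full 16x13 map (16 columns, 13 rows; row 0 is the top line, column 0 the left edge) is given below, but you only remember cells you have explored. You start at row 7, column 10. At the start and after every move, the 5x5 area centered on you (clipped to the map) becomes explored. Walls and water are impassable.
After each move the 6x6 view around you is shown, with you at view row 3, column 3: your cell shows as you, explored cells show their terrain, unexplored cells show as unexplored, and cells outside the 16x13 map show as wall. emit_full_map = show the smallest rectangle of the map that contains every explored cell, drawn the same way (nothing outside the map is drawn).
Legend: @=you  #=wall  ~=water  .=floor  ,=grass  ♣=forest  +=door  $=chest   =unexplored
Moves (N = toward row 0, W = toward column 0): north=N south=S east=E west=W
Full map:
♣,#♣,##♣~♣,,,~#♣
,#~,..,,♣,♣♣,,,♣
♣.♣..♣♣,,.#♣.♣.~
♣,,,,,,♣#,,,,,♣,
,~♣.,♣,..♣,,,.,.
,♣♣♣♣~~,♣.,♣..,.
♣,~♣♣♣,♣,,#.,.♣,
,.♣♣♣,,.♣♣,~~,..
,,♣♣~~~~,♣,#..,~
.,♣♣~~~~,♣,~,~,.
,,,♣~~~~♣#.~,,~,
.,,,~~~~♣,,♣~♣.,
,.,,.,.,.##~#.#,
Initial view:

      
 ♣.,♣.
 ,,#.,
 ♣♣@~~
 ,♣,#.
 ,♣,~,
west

      
 ,♣.,♣
 ♣,,#.
 .♣@,~
 ~,♣,#
 ~,♣,~

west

      
 ~,♣.,
 ,♣,,#
 ,.@♣,
 ~~,♣,
 ~~,♣,

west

      
 ~~,♣.
 ♣,♣,,
 ,,@♣♣
 ~~~,♣
 ~~~,♣

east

      
~~,♣.,
♣,♣,,#
,,.@♣,
~~~,♣,
~~~,♣,

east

      
~,♣.,♣
,♣,,#.
,.♣@,~
~~,♣,#
~~,♣,~

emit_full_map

~~,♣.,♣.
♣,♣,,#.,
,,.♣@,~~
~~~,♣,#.
~~~,♣,~,

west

      
~~,♣.,
♣,♣,,#
,,.@♣,
~~~,♣,
~~~,♣,

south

~~,♣.,
♣,♣,,#
,,.♣♣,
~~~@♣,
~~~,♣,
 ~~♣#.


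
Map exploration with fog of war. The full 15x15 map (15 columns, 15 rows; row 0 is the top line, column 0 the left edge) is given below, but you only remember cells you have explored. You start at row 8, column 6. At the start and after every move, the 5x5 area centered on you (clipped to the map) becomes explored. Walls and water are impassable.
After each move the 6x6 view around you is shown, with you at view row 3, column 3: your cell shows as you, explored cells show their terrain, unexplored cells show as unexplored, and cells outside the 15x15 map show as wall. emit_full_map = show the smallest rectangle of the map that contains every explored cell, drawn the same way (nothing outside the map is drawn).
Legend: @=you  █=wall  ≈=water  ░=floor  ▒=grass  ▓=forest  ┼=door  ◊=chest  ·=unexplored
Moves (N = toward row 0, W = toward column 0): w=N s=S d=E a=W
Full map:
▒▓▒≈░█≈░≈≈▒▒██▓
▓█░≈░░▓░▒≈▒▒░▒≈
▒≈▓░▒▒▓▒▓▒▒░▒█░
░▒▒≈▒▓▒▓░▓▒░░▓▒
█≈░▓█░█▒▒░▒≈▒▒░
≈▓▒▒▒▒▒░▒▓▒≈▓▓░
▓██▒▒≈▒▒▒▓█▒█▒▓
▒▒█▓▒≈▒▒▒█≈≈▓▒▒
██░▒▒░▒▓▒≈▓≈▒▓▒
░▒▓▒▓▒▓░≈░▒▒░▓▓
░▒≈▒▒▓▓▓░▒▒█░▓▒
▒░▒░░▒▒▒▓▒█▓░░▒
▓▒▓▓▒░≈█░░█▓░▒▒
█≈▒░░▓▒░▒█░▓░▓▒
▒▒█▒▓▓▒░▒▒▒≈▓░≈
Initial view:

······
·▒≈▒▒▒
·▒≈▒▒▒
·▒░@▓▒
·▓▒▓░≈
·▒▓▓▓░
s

·▒≈▒▒▒
·▒≈▒▒▒
·▒░▒▓▒
·▓▒@░≈
·▒▓▓▓░
·░▒▒▒▓

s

·▒≈▒▒▒
·▒░▒▓▒
·▓▒▓░≈
·▒▓@▓░
·░▒▒▒▓
·▒░≈█░

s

·▒░▒▓▒
·▓▒▓░≈
·▒▓▓▓░
·░▒@▒▓
·▒░≈█░
·░▓▒░▒

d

▒░▒▓▒·
▓▒▓░≈░
▒▓▓▓░▒
░▒▒@▓▒
▒░≈█░░
░▓▒░▒█

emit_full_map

▒≈▒▒▒·
▒≈▒▒▒·
▒░▒▓▒·
▓▒▓░≈░
▒▓▓▓░▒
░▒▒@▓▒
▒░≈█░░
░▓▒░▒█

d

░▒▓▒··
▒▓░≈░▒
▓▓▓░▒▒
▒▒▒@▒█
░≈█░░█
▓▒░▒█░

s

▒▓░≈░▒
▓▓▓░▒▒
▒▒▒▓▒█
░≈█@░█
▓▒░▒█░
·▒░▒▒▒

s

▓▓▓░▒▒
▒▒▒▓▒█
░≈█░░█
▓▒░@█░
·▒░▒▒▒
██████

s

▒▒▒▓▒█
░≈█░░█
▓▒░▒█░
·▒░@▒▒
██████
██████

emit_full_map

▒≈▒▒▒··
▒≈▒▒▒··
▒░▒▓▒··
▓▒▓░≈░▒
▒▓▓▓░▒▒
░▒▒▒▓▒█
▒░≈█░░█
░▓▒░▒█░
··▒░@▒▒

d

▒▒▓▒█·
≈█░░█▓
▒░▒█░▓
▒░▒@▒≈
██████
██████

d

▒▓▒█··
█░░█▓░
░▒█░▓░
░▒▒@≈▓
██████
██████

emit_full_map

▒≈▒▒▒····
▒≈▒▒▒····
▒░▒▓▒····
▓▒▓░≈░▒··
▒▓▓▓░▒▒··
░▒▒▒▓▒█··
▒░≈█░░█▓░
░▓▒░▒█░▓░
··▒░▒▒@≈▓


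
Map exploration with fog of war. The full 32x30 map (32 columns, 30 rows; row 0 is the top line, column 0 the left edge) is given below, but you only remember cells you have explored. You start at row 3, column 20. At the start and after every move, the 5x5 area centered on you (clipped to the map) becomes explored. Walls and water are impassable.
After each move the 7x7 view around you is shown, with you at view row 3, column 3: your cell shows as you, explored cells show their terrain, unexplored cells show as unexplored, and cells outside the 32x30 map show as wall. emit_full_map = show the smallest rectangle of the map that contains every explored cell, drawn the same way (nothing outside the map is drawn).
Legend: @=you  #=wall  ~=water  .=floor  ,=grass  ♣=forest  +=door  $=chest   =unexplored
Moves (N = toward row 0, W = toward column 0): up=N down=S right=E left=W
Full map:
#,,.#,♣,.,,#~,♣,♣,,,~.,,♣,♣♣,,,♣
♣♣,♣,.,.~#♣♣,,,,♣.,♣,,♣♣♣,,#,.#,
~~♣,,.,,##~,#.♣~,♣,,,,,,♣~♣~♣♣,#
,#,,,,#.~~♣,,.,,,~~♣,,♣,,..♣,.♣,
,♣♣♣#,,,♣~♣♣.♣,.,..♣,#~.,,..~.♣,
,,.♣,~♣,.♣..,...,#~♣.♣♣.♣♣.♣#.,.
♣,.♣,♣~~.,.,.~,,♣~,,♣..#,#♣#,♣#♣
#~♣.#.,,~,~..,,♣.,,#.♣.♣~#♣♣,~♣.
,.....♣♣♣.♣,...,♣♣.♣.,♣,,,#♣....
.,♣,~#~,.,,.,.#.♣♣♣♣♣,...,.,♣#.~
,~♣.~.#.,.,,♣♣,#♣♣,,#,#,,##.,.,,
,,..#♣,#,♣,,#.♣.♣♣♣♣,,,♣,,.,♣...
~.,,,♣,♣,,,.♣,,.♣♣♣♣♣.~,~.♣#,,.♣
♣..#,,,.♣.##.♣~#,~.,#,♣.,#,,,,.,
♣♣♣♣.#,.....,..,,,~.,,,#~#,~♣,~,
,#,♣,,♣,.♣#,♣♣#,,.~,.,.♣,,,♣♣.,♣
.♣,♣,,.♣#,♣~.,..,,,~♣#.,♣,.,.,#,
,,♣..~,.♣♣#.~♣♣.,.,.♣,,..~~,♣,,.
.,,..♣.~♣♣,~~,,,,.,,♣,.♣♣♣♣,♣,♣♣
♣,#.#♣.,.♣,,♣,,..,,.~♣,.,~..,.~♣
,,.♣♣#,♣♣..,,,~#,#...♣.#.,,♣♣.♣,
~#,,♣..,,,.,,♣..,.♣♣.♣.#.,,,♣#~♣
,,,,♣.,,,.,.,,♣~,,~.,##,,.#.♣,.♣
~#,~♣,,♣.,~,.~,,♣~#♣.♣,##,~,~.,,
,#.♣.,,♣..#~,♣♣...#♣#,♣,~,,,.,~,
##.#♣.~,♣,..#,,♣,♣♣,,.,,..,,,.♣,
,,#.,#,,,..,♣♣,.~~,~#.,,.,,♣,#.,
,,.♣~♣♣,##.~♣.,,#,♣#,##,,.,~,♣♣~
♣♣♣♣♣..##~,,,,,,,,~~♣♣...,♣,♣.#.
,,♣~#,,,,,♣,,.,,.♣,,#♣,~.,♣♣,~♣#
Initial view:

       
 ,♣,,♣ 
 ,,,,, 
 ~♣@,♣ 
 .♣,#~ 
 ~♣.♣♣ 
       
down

 ,♣,,♣ 
 ,,,,, 
 ~♣,,♣ 
 .♣@#~ 
 ~♣.♣♣ 
 ,,♣.. 
       

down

 ,,,,, 
 ~♣,,♣ 
 .♣,#~ 
 ~♣@♣♣ 
 ,,♣.. 
 ,#.♣. 
       

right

,,,,,  
~♣,,♣, 
.♣,#~. 
~♣.@♣. 
,,♣..# 
,#.♣.♣ 
       

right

,,,,   
♣,,♣,, 
♣,#~., 
♣.♣@.♣ 
,♣..#, 
#.♣.♣~ 
       

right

,,,    
,,♣,,. 
,#~.,, 
.♣♣@♣♣ 
♣..#,# 
.♣.♣~# 
       

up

,,♣    
,,,,♣~ 
,,♣,,. 
,#~@,, 
.♣♣.♣♣ 
♣..#,# 
.♣.♣~# 

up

       
,,♣♣♣, 
,,,,♣~ 
,,♣@,. 
,#~.,, 
.♣♣.♣♣ 
♣..#,# 

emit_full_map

,♣,,♣♣♣,
,,,,,,♣~
~♣,,♣@,.
.♣,#~.,,
~♣.♣♣.♣♣
,,♣..#,#
,#.♣.♣~#

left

       
♣,,♣♣♣,
,,,,,♣~
♣,,@,,.
♣,#~.,,
♣.♣♣.♣♣
,♣..#,#

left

       
,♣,,♣♣♣
,,,,,,♣
~♣,@♣,,
.♣,#~.,
~♣.♣♣.♣
,,♣..#,

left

       
 ,♣,,♣♣
 ,,,,,,
 ~♣@,♣,
 .♣,#~.
 ~♣.♣♣.
 ,,♣..#

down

 ,♣,,♣♣
 ,,,,,,
 ~♣,,♣,
 .♣@#~.
 ~♣.♣♣.
 ,,♣..#
 ,#.♣.♣

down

 ,,,,,,
 ~♣,,♣,
 .♣,#~.
 ~♣@♣♣.
 ,,♣..#
 ,#.♣.♣
       

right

,,,,,,♣
~♣,,♣,,
.♣,#~.,
~♣.@♣.♣
,,♣..#,
,#.♣.♣~
       

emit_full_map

,♣,,♣♣♣,
,,,,,,♣~
~♣,,♣,,.
.♣,#~.,,
~♣.@♣.♣♣
,,♣..#,#
,#.♣.♣~#

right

,,,,,♣~
♣,,♣,,.
♣,#~.,,
♣.♣@.♣♣
,♣..#,#
#.♣.♣~#
       

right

,,,,♣~ 
,,♣,,. 
,#~.,, 
.♣♣@♣♣ 
♣..#,# 
.♣.♣~# 
       

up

,,♣♣♣, 
,,,,♣~ 
,,♣,,. 
,#~@,, 
.♣♣.♣♣ 
♣..#,# 
.♣.♣~# 

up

       
,,♣♣♣, 
,,,,♣~ 
,,♣@,. 
,#~.,, 
.♣♣.♣♣ 
♣..#,# 

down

,,♣♣♣, 
,,,,♣~ 
,,♣,,. 
,#~@,, 
.♣♣.♣♣ 
♣..#,# 
.♣.♣~# 

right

,♣♣♣,  
,,,♣~♣ 
,♣,,.. 
#~.@,. 
♣♣.♣♣. 
..#,#♣ 
♣.♣~#  

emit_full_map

,♣,,♣♣♣, 
,,,,,,♣~♣
~♣,,♣,,..
.♣,#~.@,.
~♣.♣♣.♣♣.
,,♣..#,#♣
,#.♣.♣~# 
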